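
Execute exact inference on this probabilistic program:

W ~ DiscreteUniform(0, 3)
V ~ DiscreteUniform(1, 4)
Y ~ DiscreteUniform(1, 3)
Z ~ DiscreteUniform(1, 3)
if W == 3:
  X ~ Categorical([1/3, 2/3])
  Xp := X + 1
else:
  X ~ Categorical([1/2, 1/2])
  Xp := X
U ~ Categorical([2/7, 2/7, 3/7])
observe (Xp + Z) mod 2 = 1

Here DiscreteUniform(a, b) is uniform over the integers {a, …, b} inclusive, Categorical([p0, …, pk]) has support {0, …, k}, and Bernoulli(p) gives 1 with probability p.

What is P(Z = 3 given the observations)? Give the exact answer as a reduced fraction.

Enumerate traces; 432 have nonzero weight after conditioning:
  (W=0, V=1, Y=1, Z=1, X=0, U=0) weight 1/1008
  (W=0, V=1, Y=1, Z=1, X=0, U=1) weight 1/1008
  (W=0, V=1, Y=1, Z=1, X=0, U=2) weight 1/672
  (W=0, V=1, Y=1, Z=2, X=1, U=0) weight 1/1008
  (W=0, V=1, Y=1, Z=2, X=1, U=1) weight 1/1008
  (W=0, V=1, Y=1, Z=2, X=1, U=2) weight 1/672
  (W=0, V=1, Y=1, Z=3, X=0, U=0) weight 1/1008
  (W=0, V=1, Y=1, Z=3, X=0, U=1) weight 1/1008
  … 424 more
Group by Z:
  weight(Z=1) = 13/72
  weight(Z=2) = 11/72
  weight(Z=3) = 13/72
Total weight = 13/72 + 11/72 + 13/72 = 37/72
P(Z=1 | obs) = 13/72 / 37/72 = 13/37
P(Z=2 | obs) = 11/72 / 37/72 = 11/37
P(Z=3 | obs) = 13/72 / 37/72 = 13/37

P(Z = 3 | obs) = 13/37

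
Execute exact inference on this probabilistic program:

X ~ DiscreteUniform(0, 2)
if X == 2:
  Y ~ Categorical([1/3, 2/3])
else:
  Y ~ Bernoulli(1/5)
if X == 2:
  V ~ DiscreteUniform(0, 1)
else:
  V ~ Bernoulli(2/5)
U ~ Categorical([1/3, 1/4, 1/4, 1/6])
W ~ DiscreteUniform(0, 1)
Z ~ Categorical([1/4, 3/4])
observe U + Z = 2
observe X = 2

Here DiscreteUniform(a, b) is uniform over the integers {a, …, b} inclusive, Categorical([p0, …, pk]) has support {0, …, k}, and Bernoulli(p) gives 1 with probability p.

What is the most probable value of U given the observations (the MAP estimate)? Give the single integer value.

Enumerate traces; 16 have nonzero weight after conditioning:
  (X=2, Y=0, V=0, U=1, W=0, Z=1) weight 1/192
  (X=2, Y=0, V=0, U=1, W=1, Z=1) weight 1/192
  (X=2, Y=0, V=0, U=2, W=0, Z=0) weight 1/576
  (X=2, Y=0, V=0, U=2, W=1, Z=0) weight 1/576
  (X=2, Y=0, V=1, U=1, W=0, Z=1) weight 1/192
  (X=2, Y=0, V=1, U=1, W=1, Z=1) weight 1/192
  (X=2, Y=0, V=1, U=2, W=0, Z=0) weight 1/576
  (X=2, Y=0, V=1, U=2, W=1, Z=0) weight 1/576
  … 8 more
Group by U:
  weight(U=1) = 1/16
  weight(U=2) = 1/48
Total weight = 1/16 + 1/48 = 1/12
P(U=1 | obs) = 1/16 / 1/12 = 3/4
P(U=2 | obs) = 1/48 / 1/12 = 1/4
argmax = 1

argmax_v P(U = v | obs) = 1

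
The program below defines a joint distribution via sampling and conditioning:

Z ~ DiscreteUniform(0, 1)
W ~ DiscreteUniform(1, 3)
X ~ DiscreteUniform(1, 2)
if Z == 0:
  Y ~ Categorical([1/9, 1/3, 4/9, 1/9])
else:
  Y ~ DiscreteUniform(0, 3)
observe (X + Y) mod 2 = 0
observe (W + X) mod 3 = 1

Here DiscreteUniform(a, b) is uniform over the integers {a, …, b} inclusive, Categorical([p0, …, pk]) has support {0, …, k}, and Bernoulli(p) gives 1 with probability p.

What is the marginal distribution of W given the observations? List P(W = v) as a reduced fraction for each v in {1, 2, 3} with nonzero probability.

Enumerate traces; 8 have nonzero weight after conditioning:
  (Z=0, W=2, X=2, Y=0) weight 1/108
  (Z=0, W=2, X=2, Y=2) weight 1/27
  (Z=0, W=3, X=1, Y=1) weight 1/36
  (Z=0, W=3, X=1, Y=3) weight 1/108
  (Z=1, W=2, X=2, Y=0) weight 1/48
  (Z=1, W=2, X=2, Y=2) weight 1/48
  (Z=1, W=3, X=1, Y=1) weight 1/48
  (Z=1, W=3, X=1, Y=3) weight 1/48
Group by W:
  weight(W=2) = 19/216
  weight(W=3) = 17/216
Total weight = 19/216 + 17/216 = 1/6
P(W=2 | obs) = 19/216 / 1/6 = 19/36
P(W=3 | obs) = 17/216 / 1/6 = 17/36

P(W=2) = 19/36, P(W=3) = 17/36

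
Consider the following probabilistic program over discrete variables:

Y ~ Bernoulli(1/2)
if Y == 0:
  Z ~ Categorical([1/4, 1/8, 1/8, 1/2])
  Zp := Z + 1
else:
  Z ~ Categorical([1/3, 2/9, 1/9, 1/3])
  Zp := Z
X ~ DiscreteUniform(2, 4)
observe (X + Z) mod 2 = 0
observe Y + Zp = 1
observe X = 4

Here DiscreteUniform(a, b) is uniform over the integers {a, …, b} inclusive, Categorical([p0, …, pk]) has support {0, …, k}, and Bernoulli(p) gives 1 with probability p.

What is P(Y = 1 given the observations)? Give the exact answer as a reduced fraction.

P(Y = 1 | obs) = 4/7

Enumerate traces; 2 have nonzero weight after conditioning:
  (Y=0, Z=0, X=4) weight 1/24
  (Y=1, Z=0, X=4) weight 1/18
Group by Y:
  weight(Y=0) = 1/24
  weight(Y=1) = 1/18
Total weight = 1/24 + 1/18 = 7/72
P(Y=0 | obs) = 1/24 / 7/72 = 3/7
P(Y=1 | obs) = 1/18 / 7/72 = 4/7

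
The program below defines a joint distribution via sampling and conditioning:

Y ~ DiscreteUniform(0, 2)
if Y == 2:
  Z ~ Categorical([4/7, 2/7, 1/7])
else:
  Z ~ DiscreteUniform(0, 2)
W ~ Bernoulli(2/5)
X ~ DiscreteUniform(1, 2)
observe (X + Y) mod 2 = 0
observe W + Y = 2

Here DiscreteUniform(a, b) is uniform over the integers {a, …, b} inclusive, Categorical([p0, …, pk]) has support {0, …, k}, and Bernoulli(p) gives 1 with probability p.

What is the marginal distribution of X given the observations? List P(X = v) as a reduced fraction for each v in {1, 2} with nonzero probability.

P(X=1) = 2/5, P(X=2) = 3/5

Enumerate traces; 6 have nonzero weight after conditioning:
  (Y=1, Z=0, W=1, X=1) weight 1/45
  (Y=1, Z=1, W=1, X=1) weight 1/45
  (Y=1, Z=2, W=1, X=1) weight 1/45
  (Y=2, Z=0, W=0, X=2) weight 2/35
  (Y=2, Z=1, W=0, X=2) weight 1/35
  (Y=2, Z=2, W=0, X=2) weight 1/70
Group by X:
  weight(X=1) = 1/15
  weight(X=2) = 1/10
Total weight = 1/15 + 1/10 = 1/6
P(X=1 | obs) = 1/15 / 1/6 = 2/5
P(X=2 | obs) = 1/10 / 1/6 = 3/5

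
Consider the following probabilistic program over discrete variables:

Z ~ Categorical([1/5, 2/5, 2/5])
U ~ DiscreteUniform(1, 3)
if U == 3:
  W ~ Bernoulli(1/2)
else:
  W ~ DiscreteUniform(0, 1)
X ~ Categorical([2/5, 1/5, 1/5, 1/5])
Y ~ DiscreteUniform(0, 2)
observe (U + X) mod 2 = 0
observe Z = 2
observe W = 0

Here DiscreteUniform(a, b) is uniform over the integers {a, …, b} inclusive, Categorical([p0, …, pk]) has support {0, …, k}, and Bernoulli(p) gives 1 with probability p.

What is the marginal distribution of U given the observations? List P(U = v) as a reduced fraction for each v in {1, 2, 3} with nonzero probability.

P(U=1) = 2/7, P(U=2) = 3/7, P(U=3) = 2/7

Enumerate traces; 18 have nonzero weight after conditioning:
  (Z=2, U=1, W=0, X=1, Y=0) weight 1/225
  (Z=2, U=1, W=0, X=1, Y=1) weight 1/225
  (Z=2, U=1, W=0, X=1, Y=2) weight 1/225
  (Z=2, U=1, W=0, X=3, Y=0) weight 1/225
  (Z=2, U=1, W=0, X=3, Y=1) weight 1/225
  (Z=2, U=1, W=0, X=3, Y=2) weight 1/225
  (Z=2, U=2, W=0, X=0, Y=0) weight 2/225
  (Z=2, U=2, W=0, X=0, Y=1) weight 2/225
  (Z=2, U=3, W=0, X=1, Y=0) weight 1/225
  … 9 more
Group by U:
  weight(U=1) = 2/75
  weight(U=2) = 1/25
  weight(U=3) = 2/75
Total weight = 2/75 + 1/25 + 2/75 = 7/75
P(U=1 | obs) = 2/75 / 7/75 = 2/7
P(U=2 | obs) = 1/25 / 7/75 = 3/7
P(U=3 | obs) = 2/75 / 7/75 = 2/7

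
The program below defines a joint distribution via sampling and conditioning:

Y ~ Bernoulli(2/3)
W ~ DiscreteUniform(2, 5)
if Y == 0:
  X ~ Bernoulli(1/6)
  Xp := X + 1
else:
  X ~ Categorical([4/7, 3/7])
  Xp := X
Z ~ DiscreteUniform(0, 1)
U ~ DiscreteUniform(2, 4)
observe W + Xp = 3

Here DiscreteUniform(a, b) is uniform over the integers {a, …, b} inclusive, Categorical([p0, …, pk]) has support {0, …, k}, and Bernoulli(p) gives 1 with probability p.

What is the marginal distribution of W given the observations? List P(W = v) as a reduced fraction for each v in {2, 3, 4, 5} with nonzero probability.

P(W=2) = 71/119, P(W=3) = 48/119

Enumerate traces; 18 have nonzero weight after conditioning:
  (Y=0, W=2, X=0, Z=0, U=2) weight 5/432
  (Y=0, W=2, X=0, Z=0, U=3) weight 5/432
  (Y=0, W=2, X=0, Z=0, U=4) weight 5/432
  (Y=0, W=2, X=0, Z=1, U=2) weight 5/432
  (Y=0, W=2, X=0, Z=1, U=3) weight 5/432
  (Y=0, W=2, X=0, Z=1, U=4) weight 5/432
  (Y=1, W=2, X=1, Z=0, U=2) weight 1/84
  (Y=1, W=2, X=1, Z=0, U=3) weight 1/84
  (Y=1, W=3, X=0, Z=0, U=2) weight 1/63
  … 9 more
Group by W:
  weight(W=2) = 71/504
  weight(W=3) = 2/21
Total weight = 71/504 + 2/21 = 17/72
P(W=2 | obs) = 71/504 / 17/72 = 71/119
P(W=3 | obs) = 2/21 / 17/72 = 48/119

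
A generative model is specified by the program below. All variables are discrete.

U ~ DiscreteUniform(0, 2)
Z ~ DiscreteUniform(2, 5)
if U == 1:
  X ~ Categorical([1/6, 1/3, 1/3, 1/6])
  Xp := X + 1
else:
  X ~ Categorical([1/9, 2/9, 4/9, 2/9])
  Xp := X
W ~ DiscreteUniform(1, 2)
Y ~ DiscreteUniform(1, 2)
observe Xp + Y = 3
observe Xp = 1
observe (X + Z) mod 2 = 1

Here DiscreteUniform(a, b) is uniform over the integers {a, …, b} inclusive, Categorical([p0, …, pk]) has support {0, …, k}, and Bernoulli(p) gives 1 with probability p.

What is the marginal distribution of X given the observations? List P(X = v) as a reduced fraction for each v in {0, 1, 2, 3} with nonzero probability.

P(X=0) = 3/11, P(X=1) = 8/11

Enumerate traces; 12 have nonzero weight after conditioning:
  (U=0, Z=2, X=1, W=1, Y=2) weight 1/216
  (U=0, Z=2, X=1, W=2, Y=2) weight 1/216
  (U=0, Z=4, X=1, W=1, Y=2) weight 1/216
  (U=0, Z=4, X=1, W=2, Y=2) weight 1/216
  (U=1, Z=3, X=0, W=1, Y=2) weight 1/288
  (U=1, Z=3, X=0, W=2, Y=2) weight 1/288
  (U=1, Z=5, X=0, W=1, Y=2) weight 1/288
  (U=1, Z=5, X=0, W=2, Y=2) weight 1/288
  … 4 more
Group by X:
  weight(X=0) = 1/72
  weight(X=1) = 1/27
Total weight = 1/72 + 1/27 = 11/216
P(X=0 | obs) = 1/72 / 11/216 = 3/11
P(X=1 | obs) = 1/27 / 11/216 = 8/11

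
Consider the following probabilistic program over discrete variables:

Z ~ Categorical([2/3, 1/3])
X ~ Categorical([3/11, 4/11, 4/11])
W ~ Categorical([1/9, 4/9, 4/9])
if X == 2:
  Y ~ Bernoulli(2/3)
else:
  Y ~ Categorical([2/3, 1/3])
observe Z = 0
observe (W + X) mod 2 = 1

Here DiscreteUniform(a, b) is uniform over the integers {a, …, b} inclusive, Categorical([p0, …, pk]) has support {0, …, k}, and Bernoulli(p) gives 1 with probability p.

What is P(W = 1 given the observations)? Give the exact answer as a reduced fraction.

Enumerate traces; 8 have nonzero weight after conditioning:
  (Z=0, X=0, W=1, Y=0) weight 16/297
  (Z=0, X=0, W=1, Y=1) weight 8/297
  (Z=0, X=1, W=0, Y=0) weight 16/891
  (Z=0, X=1, W=0, Y=1) weight 8/891
  (Z=0, X=1, W=2, Y=0) weight 64/891
  (Z=0, X=1, W=2, Y=1) weight 32/891
  (Z=0, X=2, W=1, Y=0) weight 32/891
  (Z=0, X=2, W=1, Y=1) weight 64/891
Group by W:
  weight(W=0) = 8/297
  weight(W=1) = 56/297
  weight(W=2) = 32/297
Total weight = 8/297 + 56/297 + 32/297 = 32/99
P(W=0 | obs) = 8/297 / 32/99 = 1/12
P(W=1 | obs) = 56/297 / 32/99 = 7/12
P(W=2 | obs) = 32/297 / 32/99 = 1/3

P(W = 1 | obs) = 7/12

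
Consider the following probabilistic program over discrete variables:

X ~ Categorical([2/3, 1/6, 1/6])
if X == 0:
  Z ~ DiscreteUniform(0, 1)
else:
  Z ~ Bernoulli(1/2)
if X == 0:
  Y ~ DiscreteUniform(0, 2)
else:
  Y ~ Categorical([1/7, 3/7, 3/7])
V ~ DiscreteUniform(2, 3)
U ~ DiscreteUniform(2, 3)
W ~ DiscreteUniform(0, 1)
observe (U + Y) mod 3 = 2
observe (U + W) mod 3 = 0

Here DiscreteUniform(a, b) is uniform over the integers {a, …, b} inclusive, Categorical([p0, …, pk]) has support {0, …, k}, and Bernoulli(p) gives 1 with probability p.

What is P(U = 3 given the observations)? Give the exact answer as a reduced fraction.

P(U = 3 | obs) = 23/40

Enumerate traces; 24 have nonzero weight after conditioning:
  (X=0, Z=0, Y=0, V=2, U=2, W=1) weight 1/72
  (X=0, Z=0, Y=0, V=3, U=2, W=1) weight 1/72
  (X=0, Z=0, Y=2, V=2, U=3, W=0) weight 1/72
  (X=0, Z=0, Y=2, V=3, U=3, W=0) weight 1/72
  (X=0, Z=1, Y=0, V=2, U=2, W=1) weight 1/72
  (X=0, Z=1, Y=0, V=3, U=2, W=1) weight 1/72
  (X=0, Z=1, Y=2, V=2, U=3, W=0) weight 1/72
  (X=0, Z=1, Y=2, V=3, U=3, W=0) weight 1/72
  … 16 more
Group by U:
  weight(U=2) = 17/252
  weight(U=3) = 23/252
Total weight = 17/252 + 23/252 = 10/63
P(U=2 | obs) = 17/252 / 10/63 = 17/40
P(U=3 | obs) = 23/252 / 10/63 = 23/40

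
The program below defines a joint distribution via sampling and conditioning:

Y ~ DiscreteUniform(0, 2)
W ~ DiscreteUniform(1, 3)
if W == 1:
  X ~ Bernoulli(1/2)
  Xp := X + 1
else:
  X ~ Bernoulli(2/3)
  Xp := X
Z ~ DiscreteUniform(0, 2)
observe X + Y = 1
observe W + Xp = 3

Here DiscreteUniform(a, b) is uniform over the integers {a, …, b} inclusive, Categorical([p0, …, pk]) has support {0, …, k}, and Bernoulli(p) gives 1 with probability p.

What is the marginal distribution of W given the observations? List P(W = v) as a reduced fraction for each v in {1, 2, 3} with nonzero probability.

Enumerate traces; 9 have nonzero weight after conditioning:
  (Y=0, W=1, X=1, Z=0) weight 1/54
  (Y=0, W=1, X=1, Z=1) weight 1/54
  (Y=0, W=1, X=1, Z=2) weight 1/54
  (Y=0, W=2, X=1, Z=0) weight 2/81
  (Y=0, W=2, X=1, Z=1) weight 2/81
  (Y=0, W=2, X=1, Z=2) weight 2/81
  (Y=1, W=3, X=0, Z=0) weight 1/81
  (Y=1, W=3, X=0, Z=1) weight 1/81
  … 1 more
Group by W:
  weight(W=1) = 1/18
  weight(W=2) = 2/27
  weight(W=3) = 1/27
Total weight = 1/18 + 2/27 + 1/27 = 1/6
P(W=1 | obs) = 1/18 / 1/6 = 1/3
P(W=2 | obs) = 2/27 / 1/6 = 4/9
P(W=3 | obs) = 1/27 / 1/6 = 2/9

P(W=1) = 1/3, P(W=2) = 4/9, P(W=3) = 2/9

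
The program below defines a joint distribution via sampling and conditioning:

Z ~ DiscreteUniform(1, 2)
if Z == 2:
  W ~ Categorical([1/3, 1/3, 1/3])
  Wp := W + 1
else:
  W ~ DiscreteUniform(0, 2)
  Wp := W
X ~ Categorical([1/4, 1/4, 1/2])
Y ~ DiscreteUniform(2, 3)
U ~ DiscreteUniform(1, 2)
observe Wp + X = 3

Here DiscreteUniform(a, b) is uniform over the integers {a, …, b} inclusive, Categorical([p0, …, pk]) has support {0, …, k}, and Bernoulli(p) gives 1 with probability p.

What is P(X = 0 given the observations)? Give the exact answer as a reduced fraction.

P(X = 0 | obs) = 1/7

Enumerate traces; 20 have nonzero weight after conditioning:
  (Z=1, W=1, X=2, Y=2, U=1) weight 1/48
  (Z=1, W=1, X=2, Y=2, U=2) weight 1/48
  (Z=1, W=1, X=2, Y=3, U=1) weight 1/48
  (Z=1, W=1, X=2, Y=3, U=2) weight 1/48
  (Z=1, W=2, X=1, Y=2, U=1) weight 1/96
  (Z=1, W=2, X=1, Y=2, U=2) weight 1/96
  (Z=1, W=2, X=1, Y=3, U=1) weight 1/96
  (Z=1, W=2, X=1, Y=3, U=2) weight 1/96
  (Z=2, W=2, X=0, Y=2, U=1) weight 1/96
  … 11 more
Group by X:
  weight(X=0) = 1/24
  weight(X=1) = 1/12
  weight(X=2) = 1/6
Total weight = 1/24 + 1/12 + 1/6 = 7/24
P(X=0 | obs) = 1/24 / 7/24 = 1/7
P(X=1 | obs) = 1/12 / 7/24 = 2/7
P(X=2 | obs) = 1/6 / 7/24 = 4/7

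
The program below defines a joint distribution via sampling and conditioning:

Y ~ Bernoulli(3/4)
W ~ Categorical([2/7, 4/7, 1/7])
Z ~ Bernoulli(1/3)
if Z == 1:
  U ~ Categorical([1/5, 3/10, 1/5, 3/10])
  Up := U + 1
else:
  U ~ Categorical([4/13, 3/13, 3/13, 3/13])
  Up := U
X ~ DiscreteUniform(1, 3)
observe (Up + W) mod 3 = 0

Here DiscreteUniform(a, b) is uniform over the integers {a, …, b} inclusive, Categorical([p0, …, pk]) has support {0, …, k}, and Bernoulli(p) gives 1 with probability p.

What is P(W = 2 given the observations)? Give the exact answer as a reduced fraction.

Enumerate traces; 48 have nonzero weight after conditioning:
  (Y=0, W=0, Z=0, U=0, X=1) weight 4/819
  (Y=0, W=0, Z=0, U=0, X=2) weight 4/819
  (Y=0, W=0, Z=0, U=0, X=3) weight 4/819
  (Y=0, W=0, Z=0, U=3, X=1) weight 1/273
  (Y=0, W=0, Z=0, U=3, X=2) weight 1/273
  (Y=0, W=0, Z=0, U=3, X=3) weight 1/273
  (Y=0, W=0, Z=1, U=2, X=1) weight 1/630
  (Y=0, W=0, Z=1, U=2, X=2) weight 1/630
  (Y=0, W=1, Z=0, U=2, X=1) weight 2/273
  (Y=0, W=2, Z=0, U=1, X=1) weight 1/546
  … 38 more
Group by W:
  weight(W=0) = 166/1365
  weight(W=1) = 66/455
  weight(W=2) = 25/546
Total weight = 166/1365 + 66/455 + 25/546 = 853/2730
P(W=0 | obs) = 166/1365 / 853/2730 = 332/853
P(W=1 | obs) = 66/455 / 853/2730 = 396/853
P(W=2 | obs) = 25/546 / 853/2730 = 125/853

P(W = 2 | obs) = 125/853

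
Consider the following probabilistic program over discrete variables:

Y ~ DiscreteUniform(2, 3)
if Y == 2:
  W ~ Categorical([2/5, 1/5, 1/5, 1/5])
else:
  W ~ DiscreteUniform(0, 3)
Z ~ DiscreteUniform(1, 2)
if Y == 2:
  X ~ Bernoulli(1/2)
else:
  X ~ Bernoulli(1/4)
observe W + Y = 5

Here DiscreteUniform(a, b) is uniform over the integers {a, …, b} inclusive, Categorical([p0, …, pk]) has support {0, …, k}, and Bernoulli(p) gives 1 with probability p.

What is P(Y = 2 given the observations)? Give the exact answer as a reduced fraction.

Enumerate traces; 8 have nonzero weight after conditioning:
  (Y=2, W=3, Z=1, X=0) weight 1/40
  (Y=2, W=3, Z=1, X=1) weight 1/40
  (Y=2, W=3, Z=2, X=0) weight 1/40
  (Y=2, W=3, Z=2, X=1) weight 1/40
  (Y=3, W=2, Z=1, X=0) weight 3/64
  (Y=3, W=2, Z=1, X=1) weight 1/64
  (Y=3, W=2, Z=2, X=0) weight 3/64
  (Y=3, W=2, Z=2, X=1) weight 1/64
Group by Y:
  weight(Y=2) = 1/10
  weight(Y=3) = 1/8
Total weight = 1/10 + 1/8 = 9/40
P(Y=2 | obs) = 1/10 / 9/40 = 4/9
P(Y=3 | obs) = 1/8 / 9/40 = 5/9

P(Y = 2 | obs) = 4/9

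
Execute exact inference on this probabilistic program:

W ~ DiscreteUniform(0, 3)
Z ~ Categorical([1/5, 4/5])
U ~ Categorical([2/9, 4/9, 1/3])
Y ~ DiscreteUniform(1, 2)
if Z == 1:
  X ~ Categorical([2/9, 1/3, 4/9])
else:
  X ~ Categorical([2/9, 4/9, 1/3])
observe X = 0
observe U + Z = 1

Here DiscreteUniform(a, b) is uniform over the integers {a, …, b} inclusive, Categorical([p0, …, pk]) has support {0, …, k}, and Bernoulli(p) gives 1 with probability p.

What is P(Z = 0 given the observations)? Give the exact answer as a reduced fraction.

Enumerate traces; 16 have nonzero weight after conditioning:
  (W=0, Z=0, U=1, Y=1, X=0) weight 1/405
  (W=0, Z=0, U=1, Y=2, X=0) weight 1/405
  (W=0, Z=1, U=0, Y=1, X=0) weight 2/405
  (W=0, Z=1, U=0, Y=2, X=0) weight 2/405
  (W=1, Z=0, U=1, Y=1, X=0) weight 1/405
  (W=1, Z=0, U=1, Y=2, X=0) weight 1/405
  (W=1, Z=1, U=0, Y=1, X=0) weight 2/405
  (W=1, Z=1, U=0, Y=2, X=0) weight 2/405
  … 8 more
Group by Z:
  weight(Z=0) = 8/405
  weight(Z=1) = 16/405
Total weight = 8/405 + 16/405 = 8/135
P(Z=0 | obs) = 8/405 / 8/135 = 1/3
P(Z=1 | obs) = 16/405 / 8/135 = 2/3

P(Z = 0 | obs) = 1/3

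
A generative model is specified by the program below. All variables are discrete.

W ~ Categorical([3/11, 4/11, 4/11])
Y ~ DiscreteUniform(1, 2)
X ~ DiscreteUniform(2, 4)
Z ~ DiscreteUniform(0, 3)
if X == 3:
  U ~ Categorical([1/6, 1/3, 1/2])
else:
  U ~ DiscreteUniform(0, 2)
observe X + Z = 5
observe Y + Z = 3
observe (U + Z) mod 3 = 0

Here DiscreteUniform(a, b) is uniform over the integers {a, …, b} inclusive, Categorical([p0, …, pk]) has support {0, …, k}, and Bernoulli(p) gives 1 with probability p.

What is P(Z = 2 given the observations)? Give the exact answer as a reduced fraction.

Enumerate traces; 6 have nonzero weight after conditioning:
  (W=0, Y=1, X=3, Z=2, U=1) weight 1/264
  (W=0, Y=2, X=4, Z=1, U=2) weight 1/264
  (W=1, Y=1, X=3, Z=2, U=1) weight 1/198
  (W=1, Y=2, X=4, Z=1, U=2) weight 1/198
  (W=2, Y=1, X=3, Z=2, U=1) weight 1/198
  (W=2, Y=2, X=4, Z=1, U=2) weight 1/198
Group by Z:
  weight(Z=1) = 1/72
  weight(Z=2) = 1/72
Total weight = 1/72 + 1/72 = 1/36
P(Z=1 | obs) = 1/72 / 1/36 = 1/2
P(Z=2 | obs) = 1/72 / 1/36 = 1/2

P(Z = 2 | obs) = 1/2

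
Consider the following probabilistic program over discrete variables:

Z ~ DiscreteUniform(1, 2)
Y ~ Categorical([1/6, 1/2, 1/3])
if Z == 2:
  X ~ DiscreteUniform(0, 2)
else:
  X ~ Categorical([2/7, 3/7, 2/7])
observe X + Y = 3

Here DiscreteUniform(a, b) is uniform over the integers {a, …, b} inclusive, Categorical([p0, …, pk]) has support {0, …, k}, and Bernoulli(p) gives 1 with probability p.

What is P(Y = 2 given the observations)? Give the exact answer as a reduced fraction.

P(Y = 2 | obs) = 32/71

Enumerate traces; 4 have nonzero weight after conditioning:
  (Z=1, Y=1, X=2) weight 1/14
  (Z=1, Y=2, X=1) weight 1/14
  (Z=2, Y=1, X=2) weight 1/12
  (Z=2, Y=2, X=1) weight 1/18
Group by Y:
  weight(Y=1) = 13/84
  weight(Y=2) = 8/63
Total weight = 13/84 + 8/63 = 71/252
P(Y=1 | obs) = 13/84 / 71/252 = 39/71
P(Y=2 | obs) = 8/63 / 71/252 = 32/71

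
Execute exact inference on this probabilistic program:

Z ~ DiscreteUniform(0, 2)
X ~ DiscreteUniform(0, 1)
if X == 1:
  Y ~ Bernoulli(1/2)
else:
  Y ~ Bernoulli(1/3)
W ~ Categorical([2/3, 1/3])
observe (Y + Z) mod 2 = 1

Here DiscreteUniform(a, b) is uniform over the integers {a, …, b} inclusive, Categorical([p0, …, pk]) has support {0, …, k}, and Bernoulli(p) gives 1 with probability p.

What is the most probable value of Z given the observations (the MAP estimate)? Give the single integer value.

argmax_v P(Z = v | obs) = 1

Enumerate traces; 12 have nonzero weight after conditioning:
  (Z=0, X=0, Y=1, W=0) weight 1/27
  (Z=0, X=0, Y=1, W=1) weight 1/54
  (Z=0, X=1, Y=1, W=0) weight 1/18
  (Z=0, X=1, Y=1, W=1) weight 1/36
  (Z=1, X=0, Y=0, W=0) weight 2/27
  (Z=1, X=0, Y=0, W=1) weight 1/27
  (Z=1, X=1, Y=0, W=0) weight 1/18
  (Z=1, X=1, Y=0, W=1) weight 1/36
  (Z=2, X=0, Y=1, W=0) weight 1/27
  … 3 more
Group by Z:
  weight(Z=0) = 5/36
  weight(Z=1) = 7/36
  weight(Z=2) = 5/36
Total weight = 5/36 + 7/36 + 5/36 = 17/36
P(Z=0 | obs) = 5/36 / 17/36 = 5/17
P(Z=1 | obs) = 7/36 / 17/36 = 7/17
P(Z=2 | obs) = 5/36 / 17/36 = 5/17
argmax = 1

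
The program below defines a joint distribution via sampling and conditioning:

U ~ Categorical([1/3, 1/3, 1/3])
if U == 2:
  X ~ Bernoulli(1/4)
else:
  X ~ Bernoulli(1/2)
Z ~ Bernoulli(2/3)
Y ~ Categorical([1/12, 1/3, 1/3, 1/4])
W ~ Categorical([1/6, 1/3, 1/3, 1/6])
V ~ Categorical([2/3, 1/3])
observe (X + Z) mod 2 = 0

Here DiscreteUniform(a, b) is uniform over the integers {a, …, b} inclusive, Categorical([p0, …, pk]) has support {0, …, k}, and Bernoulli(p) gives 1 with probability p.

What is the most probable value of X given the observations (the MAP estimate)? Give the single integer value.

argmax_v P(X = v | obs) = 1

Enumerate traces; 192 have nonzero weight after conditioning:
  (U=0, X=0, Z=0, Y=0, W=0, V=0) weight 1/1944
  (U=0, X=0, Z=0, Y=0, W=0, V=1) weight 1/3888
  (U=0, X=0, Z=0, Y=0, W=1, V=0) weight 1/972
  (U=0, X=0, Z=0, Y=0, W=1, V=1) weight 1/1944
  (U=0, X=0, Z=0, Y=0, W=2, V=0) weight 1/972
  (U=0, X=0, Z=0, Y=0, W=2, V=1) weight 1/1944
  (U=0, X=0, Z=0, Y=0, W=3, V=0) weight 1/1944
  (U=0, X=0, Z=0, Y=0, W=3, V=1) weight 1/3888
  (U=0, X=1, Z=1, Y=0, W=0, V=0) weight 1/972
  … 183 more
Group by X:
  weight(X=0) = 7/36
  weight(X=1) = 5/18
Total weight = 7/36 + 5/18 = 17/36
P(X=0 | obs) = 7/36 / 17/36 = 7/17
P(X=1 | obs) = 5/18 / 17/36 = 10/17
argmax = 1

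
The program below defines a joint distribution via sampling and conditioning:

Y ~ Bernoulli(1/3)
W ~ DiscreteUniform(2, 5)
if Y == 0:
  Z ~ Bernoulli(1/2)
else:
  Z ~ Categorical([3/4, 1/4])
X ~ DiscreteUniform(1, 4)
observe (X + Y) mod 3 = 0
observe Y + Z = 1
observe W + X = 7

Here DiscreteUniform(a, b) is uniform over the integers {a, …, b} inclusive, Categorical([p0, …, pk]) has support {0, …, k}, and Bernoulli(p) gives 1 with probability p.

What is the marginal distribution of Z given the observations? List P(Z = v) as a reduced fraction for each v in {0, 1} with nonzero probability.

P(Z=0) = 3/7, P(Z=1) = 4/7

Enumerate traces; 2 have nonzero weight after conditioning:
  (Y=0, W=4, Z=1, X=3) weight 1/48
  (Y=1, W=5, Z=0, X=2) weight 1/64
Group by Z:
  weight(Z=0) = 1/64
  weight(Z=1) = 1/48
Total weight = 1/64 + 1/48 = 7/192
P(Z=0 | obs) = 1/64 / 7/192 = 3/7
P(Z=1 | obs) = 1/48 / 7/192 = 4/7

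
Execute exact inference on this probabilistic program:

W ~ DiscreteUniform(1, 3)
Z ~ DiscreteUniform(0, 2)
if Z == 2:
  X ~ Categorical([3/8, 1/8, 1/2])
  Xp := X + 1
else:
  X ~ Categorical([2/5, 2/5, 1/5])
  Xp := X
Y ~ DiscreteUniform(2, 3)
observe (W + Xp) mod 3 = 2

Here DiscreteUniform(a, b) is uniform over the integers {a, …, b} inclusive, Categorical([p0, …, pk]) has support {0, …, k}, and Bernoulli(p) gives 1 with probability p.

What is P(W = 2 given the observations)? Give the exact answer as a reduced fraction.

P(W = 2 | obs) = 13/30

Enumerate traces; 18 have nonzero weight after conditioning:
  (W=1, Z=0, X=1, Y=2) weight 1/45
  (W=1, Z=0, X=1, Y=3) weight 1/45
  (W=1, Z=1, X=1, Y=2) weight 1/45
  (W=1, Z=1, X=1, Y=3) weight 1/45
  (W=1, Z=2, X=0, Y=2) weight 1/48
  (W=1, Z=2, X=0, Y=3) weight 1/48
  (W=2, Z=0, X=0, Y=2) weight 1/45
  (W=2, Z=0, X=0, Y=3) weight 1/45
  (W=3, Z=0, X=2, Y=2) weight 1/90
  … 9 more
Group by W:
  weight(W=1) = 47/360
  weight(W=2) = 13/90
  weight(W=3) = 7/120
Total weight = 47/360 + 13/90 + 7/120 = 1/3
P(W=1 | obs) = 47/360 / 1/3 = 47/120
P(W=2 | obs) = 13/90 / 1/3 = 13/30
P(W=3 | obs) = 7/120 / 1/3 = 7/40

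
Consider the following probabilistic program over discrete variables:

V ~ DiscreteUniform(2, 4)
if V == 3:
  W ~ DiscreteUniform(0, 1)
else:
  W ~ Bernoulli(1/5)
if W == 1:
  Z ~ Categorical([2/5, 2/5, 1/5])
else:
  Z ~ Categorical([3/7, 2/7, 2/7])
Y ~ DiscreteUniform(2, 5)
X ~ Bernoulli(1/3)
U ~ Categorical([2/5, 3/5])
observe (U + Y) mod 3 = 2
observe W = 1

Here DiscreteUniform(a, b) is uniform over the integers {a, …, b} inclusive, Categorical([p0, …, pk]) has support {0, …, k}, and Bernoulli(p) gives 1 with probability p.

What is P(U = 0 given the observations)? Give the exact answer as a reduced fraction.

Enumerate traces; 54 have nonzero weight after conditioning:
  (V=2, W=1, Z=0, Y=2, X=0, U=0) weight 2/1125
  (V=2, W=1, Z=0, Y=2, X=1, U=0) weight 1/1125
  (V=2, W=1, Z=0, Y=4, X=0, U=1) weight 1/375
  (V=2, W=1, Z=0, Y=4, X=1, U=1) weight 1/750
  (V=2, W=1, Z=0, Y=5, X=0, U=0) weight 2/1125
  (V=2, W=1, Z=0, Y=5, X=1, U=0) weight 1/1125
  (V=2, W=1, Z=1, Y=2, X=0, U=0) weight 2/1125
  (V=2, W=1, Z=1, Y=2, X=1, U=0) weight 1/1125
  … 46 more
Group by U:
  weight(U=0) = 3/50
  weight(U=1) = 9/200
Total weight = 3/50 + 9/200 = 21/200
P(U=0 | obs) = 3/50 / 21/200 = 4/7
P(U=1 | obs) = 9/200 / 21/200 = 3/7

P(U = 0 | obs) = 4/7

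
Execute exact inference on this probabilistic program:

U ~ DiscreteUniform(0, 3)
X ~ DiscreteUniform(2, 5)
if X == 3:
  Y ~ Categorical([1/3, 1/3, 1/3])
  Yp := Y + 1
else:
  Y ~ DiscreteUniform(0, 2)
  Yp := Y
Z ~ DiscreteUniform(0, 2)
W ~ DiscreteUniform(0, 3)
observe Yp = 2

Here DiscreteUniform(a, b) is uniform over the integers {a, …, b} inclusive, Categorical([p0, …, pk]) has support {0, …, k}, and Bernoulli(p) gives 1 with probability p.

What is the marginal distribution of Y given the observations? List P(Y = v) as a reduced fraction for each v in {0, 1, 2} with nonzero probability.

P(Y=1) = 1/4, P(Y=2) = 3/4

Enumerate traces; 192 have nonzero weight after conditioning:
  (U=0, X=2, Y=2, Z=0, W=0) weight 1/576
  (U=0, X=2, Y=2, Z=0, W=1) weight 1/576
  (U=0, X=2, Y=2, Z=0, W=2) weight 1/576
  (U=0, X=2, Y=2, Z=0, W=3) weight 1/576
  (U=0, X=2, Y=2, Z=1, W=0) weight 1/576
  (U=0, X=2, Y=2, Z=1, W=1) weight 1/576
  (U=0, X=2, Y=2, Z=1, W=2) weight 1/576
  (U=0, X=2, Y=2, Z=1, W=3) weight 1/576
  (U=0, X=3, Y=1, Z=0, W=0) weight 1/576
  … 183 more
Group by Y:
  weight(Y=1) = 1/12
  weight(Y=2) = 1/4
Total weight = 1/12 + 1/4 = 1/3
P(Y=1 | obs) = 1/12 / 1/3 = 1/4
P(Y=2 | obs) = 1/4 / 1/3 = 3/4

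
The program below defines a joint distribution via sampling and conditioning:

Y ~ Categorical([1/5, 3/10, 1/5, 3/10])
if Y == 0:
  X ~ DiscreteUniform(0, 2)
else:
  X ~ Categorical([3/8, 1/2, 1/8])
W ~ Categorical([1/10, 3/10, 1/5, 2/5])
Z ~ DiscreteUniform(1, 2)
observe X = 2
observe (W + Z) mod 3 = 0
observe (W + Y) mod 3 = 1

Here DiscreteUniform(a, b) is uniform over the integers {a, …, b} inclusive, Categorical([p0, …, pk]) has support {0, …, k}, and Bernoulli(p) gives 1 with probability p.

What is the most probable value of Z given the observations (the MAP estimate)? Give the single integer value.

argmax_v P(Z = v | obs) = 2

Enumerate traces; 3 have nonzero weight after conditioning:
  (Y=0, X=2, W=1, Z=2) weight 1/100
  (Y=2, X=2, W=2, Z=1) weight 1/400
  (Y=3, X=2, W=1, Z=2) weight 9/1600
Group by Z:
  weight(Z=1) = 1/400
  weight(Z=2) = 1/64
Total weight = 1/400 + 1/64 = 29/1600
P(Z=1 | obs) = 1/400 / 29/1600 = 4/29
P(Z=2 | obs) = 1/64 / 29/1600 = 25/29
argmax = 2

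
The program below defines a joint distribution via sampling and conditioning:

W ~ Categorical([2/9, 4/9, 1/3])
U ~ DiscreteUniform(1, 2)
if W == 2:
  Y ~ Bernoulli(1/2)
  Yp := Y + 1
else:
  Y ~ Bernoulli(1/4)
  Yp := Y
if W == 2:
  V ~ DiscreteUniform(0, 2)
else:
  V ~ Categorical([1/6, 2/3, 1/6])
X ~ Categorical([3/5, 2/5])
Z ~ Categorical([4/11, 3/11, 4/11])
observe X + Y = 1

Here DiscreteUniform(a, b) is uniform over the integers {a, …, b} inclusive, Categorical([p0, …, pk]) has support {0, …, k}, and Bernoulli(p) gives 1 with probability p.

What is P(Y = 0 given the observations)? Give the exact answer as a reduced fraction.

Enumerate traces; 108 have nonzero weight after conditioning:
  (W=0, U=1, Y=0, V=0, X=1, Z=0) weight 1/495
  (W=0, U=1, Y=0, V=0, X=1, Z=1) weight 1/660
  (W=0, U=1, Y=0, V=0, X=1, Z=2) weight 1/495
  (W=0, U=1, Y=0, V=1, X=1, Z=0) weight 4/495
  (W=0, U=1, Y=0, V=1, X=1, Z=1) weight 1/165
  (W=0, U=1, Y=0, V=1, X=1, Z=2) weight 4/495
  (W=0, U=1, Y=0, V=2, X=1, Z=0) weight 1/495
  (W=0, U=1, Y=0, V=2, X=1, Z=1) weight 1/660
  (W=0, U=1, Y=1, V=0, X=0, Z=0) weight 1/990
  … 99 more
Group by Y:
  weight(Y=0) = 4/15
  weight(Y=1) = 1/5
Total weight = 4/15 + 1/5 = 7/15
P(Y=0 | obs) = 4/15 / 7/15 = 4/7
P(Y=1 | obs) = 1/5 / 7/15 = 3/7

P(Y = 0 | obs) = 4/7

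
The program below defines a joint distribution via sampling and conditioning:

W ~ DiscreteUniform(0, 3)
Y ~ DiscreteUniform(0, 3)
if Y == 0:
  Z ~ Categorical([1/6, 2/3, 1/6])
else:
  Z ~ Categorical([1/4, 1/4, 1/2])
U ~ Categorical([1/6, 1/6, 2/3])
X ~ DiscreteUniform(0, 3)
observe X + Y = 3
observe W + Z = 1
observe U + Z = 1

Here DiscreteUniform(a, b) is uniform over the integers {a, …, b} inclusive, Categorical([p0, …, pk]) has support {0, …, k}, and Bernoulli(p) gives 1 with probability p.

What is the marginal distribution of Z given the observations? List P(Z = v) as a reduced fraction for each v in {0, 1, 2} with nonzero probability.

Enumerate traces; 8 have nonzero weight after conditioning:
  (W=0, Y=0, Z=1, U=0, X=3) weight 1/576
  (W=0, Y=1, Z=1, U=0, X=2) weight 1/1536
  (W=0, Y=2, Z=1, U=0, X=1) weight 1/1536
  (W=0, Y=3, Z=1, U=0, X=0) weight 1/1536
  (W=1, Y=0, Z=0, U=1, X=3) weight 1/2304
  (W=1, Y=1, Z=0, U=1, X=2) weight 1/1536
  (W=1, Y=2, Z=0, U=1, X=1) weight 1/1536
  (W=1, Y=3, Z=0, U=1, X=0) weight 1/1536
Group by Z:
  weight(Z=0) = 11/4608
  weight(Z=1) = 17/4608
Total weight = 11/4608 + 17/4608 = 7/1152
P(Z=0 | obs) = 11/4608 / 7/1152 = 11/28
P(Z=1 | obs) = 17/4608 / 7/1152 = 17/28

P(Z=0) = 11/28, P(Z=1) = 17/28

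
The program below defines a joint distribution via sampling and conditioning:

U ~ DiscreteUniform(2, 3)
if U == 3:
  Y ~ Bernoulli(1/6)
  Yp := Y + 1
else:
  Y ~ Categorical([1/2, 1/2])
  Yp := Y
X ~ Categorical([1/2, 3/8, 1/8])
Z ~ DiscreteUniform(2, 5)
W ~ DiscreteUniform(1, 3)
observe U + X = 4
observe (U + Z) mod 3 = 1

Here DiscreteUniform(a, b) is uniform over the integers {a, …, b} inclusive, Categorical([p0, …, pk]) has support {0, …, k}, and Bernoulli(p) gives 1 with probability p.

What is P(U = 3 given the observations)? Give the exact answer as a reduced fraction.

Enumerate traces; 18 have nonzero weight after conditioning:
  (U=2, Y=0, X=2, Z=2, W=1) weight 1/384
  (U=2, Y=0, X=2, Z=2, W=2) weight 1/384
  (U=2, Y=0, X=2, Z=2, W=3) weight 1/384
  (U=2, Y=0, X=2, Z=5, W=1) weight 1/384
  (U=2, Y=0, X=2, Z=5, W=2) weight 1/384
  (U=2, Y=0, X=2, Z=5, W=3) weight 1/384
  (U=2, Y=1, X=2, Z=2, W=1) weight 1/384
  (U=2, Y=1, X=2, Z=2, W=2) weight 1/384
  (U=3, Y=0, X=1, Z=4, W=1) weight 5/384
  … 9 more
Group by U:
  weight(U=2) = 1/32
  weight(U=3) = 3/64
Total weight = 1/32 + 3/64 = 5/64
P(U=2 | obs) = 1/32 / 5/64 = 2/5
P(U=3 | obs) = 3/64 / 5/64 = 3/5

P(U = 3 | obs) = 3/5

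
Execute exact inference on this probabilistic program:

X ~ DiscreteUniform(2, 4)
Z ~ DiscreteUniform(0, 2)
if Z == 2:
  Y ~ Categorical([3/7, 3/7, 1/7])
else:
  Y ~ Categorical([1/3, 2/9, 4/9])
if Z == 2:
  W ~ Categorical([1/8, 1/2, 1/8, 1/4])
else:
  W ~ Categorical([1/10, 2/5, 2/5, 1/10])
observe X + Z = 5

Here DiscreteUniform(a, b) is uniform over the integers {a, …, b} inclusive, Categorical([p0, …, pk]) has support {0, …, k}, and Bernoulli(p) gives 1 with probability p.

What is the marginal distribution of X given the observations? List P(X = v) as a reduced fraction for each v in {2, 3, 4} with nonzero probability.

P(X=3) = 1/2, P(X=4) = 1/2

Enumerate traces; 24 have nonzero weight after conditioning:
  (X=3, Z=2, Y=0, W=0) weight 1/168
  (X=3, Z=2, Y=0, W=1) weight 1/42
  (X=3, Z=2, Y=0, W=2) weight 1/168
  (X=3, Z=2, Y=0, W=3) weight 1/84
  (X=3, Z=2, Y=1, W=0) weight 1/168
  (X=3, Z=2, Y=1, W=1) weight 1/42
  (X=3, Z=2, Y=1, W=2) weight 1/168
  (X=3, Z=2, Y=1, W=3) weight 1/84
  (X=4, Z=1, Y=0, W=0) weight 1/270
  … 15 more
Group by X:
  weight(X=3) = 1/9
  weight(X=4) = 1/9
Total weight = 1/9 + 1/9 = 2/9
P(X=3 | obs) = 1/9 / 2/9 = 1/2
P(X=4 | obs) = 1/9 / 2/9 = 1/2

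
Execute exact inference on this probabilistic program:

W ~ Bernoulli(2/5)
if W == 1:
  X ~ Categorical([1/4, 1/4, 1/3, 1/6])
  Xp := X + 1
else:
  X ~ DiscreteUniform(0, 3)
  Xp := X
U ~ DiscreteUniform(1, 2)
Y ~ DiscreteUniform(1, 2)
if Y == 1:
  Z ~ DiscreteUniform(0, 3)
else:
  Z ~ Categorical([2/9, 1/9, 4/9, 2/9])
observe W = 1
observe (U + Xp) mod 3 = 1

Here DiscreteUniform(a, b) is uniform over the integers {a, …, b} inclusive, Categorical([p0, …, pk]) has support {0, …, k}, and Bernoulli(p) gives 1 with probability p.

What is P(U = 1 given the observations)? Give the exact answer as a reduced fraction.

P(U = 1 | obs) = 4/7

Enumerate traces; 16 have nonzero weight after conditioning:
  (W=1, X=1, U=2, Y=1, Z=0) weight 1/160
  (W=1, X=1, U=2, Y=1, Z=1) weight 1/160
  (W=1, X=1, U=2, Y=1, Z=2) weight 1/160
  (W=1, X=1, U=2, Y=1, Z=3) weight 1/160
  (W=1, X=1, U=2, Y=2, Z=0) weight 1/180
  (W=1, X=1, U=2, Y=2, Z=1) weight 1/360
  (W=1, X=1, U=2, Y=2, Z=2) weight 1/90
  (W=1, X=1, U=2, Y=2, Z=3) weight 1/180
  (W=1, X=2, U=1, Y=1, Z=0) weight 1/120
  … 7 more
Group by U:
  weight(U=1) = 1/15
  weight(U=2) = 1/20
Total weight = 1/15 + 1/20 = 7/60
P(U=1 | obs) = 1/15 / 7/60 = 4/7
P(U=2 | obs) = 1/20 / 7/60 = 3/7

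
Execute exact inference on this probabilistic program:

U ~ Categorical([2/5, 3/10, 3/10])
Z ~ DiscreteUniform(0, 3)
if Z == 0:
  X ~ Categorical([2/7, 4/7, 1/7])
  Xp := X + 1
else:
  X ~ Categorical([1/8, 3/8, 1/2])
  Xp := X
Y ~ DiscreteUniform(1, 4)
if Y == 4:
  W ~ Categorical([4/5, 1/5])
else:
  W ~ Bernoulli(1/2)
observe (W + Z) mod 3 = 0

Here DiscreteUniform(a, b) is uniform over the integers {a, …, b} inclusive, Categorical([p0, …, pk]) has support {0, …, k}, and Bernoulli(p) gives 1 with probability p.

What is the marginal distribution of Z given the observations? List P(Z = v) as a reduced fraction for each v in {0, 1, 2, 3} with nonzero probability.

Enumerate traces; 108 have nonzero weight after conditioning:
  (U=0, Z=0, X=0, Y=1, W=0) weight 1/280
  (U=0, Z=0, X=0, Y=2, W=0) weight 1/280
  (U=0, Z=0, X=0, Y=3, W=0) weight 1/280
  (U=0, Z=0, X=0, Y=4, W=0) weight 1/175
  (U=0, Z=0, X=1, Y=1, W=0) weight 1/140
  (U=0, Z=0, X=1, Y=2, W=0) weight 1/140
  (U=0, Z=0, X=1, Y=3, W=0) weight 1/140
  (U=0, Z=0, X=1, Y=4, W=0) weight 2/175
  (U=0, Z=2, X=0, Y=1, W=1) weight 1/640
  (U=0, Z=3, X=0, Y=1, W=0) weight 1/640
  … 98 more
Group by Z:
  weight(Z=0) = 23/160
  weight(Z=2) = 17/160
  weight(Z=3) = 23/160
Total weight = 23/160 + 17/160 + 23/160 = 63/160
P(Z=0 | obs) = 23/160 / 63/160 = 23/63
P(Z=2 | obs) = 17/160 / 63/160 = 17/63
P(Z=3 | obs) = 23/160 / 63/160 = 23/63

P(Z=0) = 23/63, P(Z=2) = 17/63, P(Z=3) = 23/63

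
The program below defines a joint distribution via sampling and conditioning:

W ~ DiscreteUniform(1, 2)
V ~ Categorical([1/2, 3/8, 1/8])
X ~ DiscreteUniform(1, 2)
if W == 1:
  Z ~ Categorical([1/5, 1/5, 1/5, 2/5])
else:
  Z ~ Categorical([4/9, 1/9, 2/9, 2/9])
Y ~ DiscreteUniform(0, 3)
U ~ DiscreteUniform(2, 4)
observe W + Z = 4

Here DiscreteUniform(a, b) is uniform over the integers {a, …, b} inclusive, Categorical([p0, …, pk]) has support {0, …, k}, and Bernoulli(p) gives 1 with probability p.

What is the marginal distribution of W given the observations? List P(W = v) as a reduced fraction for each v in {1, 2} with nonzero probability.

P(W=1) = 9/14, P(W=2) = 5/14

Enumerate traces; 144 have nonzero weight after conditioning:
  (W=1, V=0, X=1, Z=3, Y=0, U=2) weight 1/240
  (W=1, V=0, X=1, Z=3, Y=0, U=3) weight 1/240
  (W=1, V=0, X=1, Z=3, Y=0, U=4) weight 1/240
  (W=1, V=0, X=1, Z=3, Y=1, U=2) weight 1/240
  (W=1, V=0, X=1, Z=3, Y=1, U=3) weight 1/240
  (W=1, V=0, X=1, Z=3, Y=1, U=4) weight 1/240
  (W=1, V=0, X=1, Z=3, Y=2, U=2) weight 1/240
  (W=1, V=0, X=1, Z=3, Y=2, U=3) weight 1/240
  (W=2, V=0, X=1, Z=2, Y=0, U=2) weight 1/432
  … 135 more
Group by W:
  weight(W=1) = 1/5
  weight(W=2) = 1/9
Total weight = 1/5 + 1/9 = 14/45
P(W=1 | obs) = 1/5 / 14/45 = 9/14
P(W=2 | obs) = 1/9 / 14/45 = 5/14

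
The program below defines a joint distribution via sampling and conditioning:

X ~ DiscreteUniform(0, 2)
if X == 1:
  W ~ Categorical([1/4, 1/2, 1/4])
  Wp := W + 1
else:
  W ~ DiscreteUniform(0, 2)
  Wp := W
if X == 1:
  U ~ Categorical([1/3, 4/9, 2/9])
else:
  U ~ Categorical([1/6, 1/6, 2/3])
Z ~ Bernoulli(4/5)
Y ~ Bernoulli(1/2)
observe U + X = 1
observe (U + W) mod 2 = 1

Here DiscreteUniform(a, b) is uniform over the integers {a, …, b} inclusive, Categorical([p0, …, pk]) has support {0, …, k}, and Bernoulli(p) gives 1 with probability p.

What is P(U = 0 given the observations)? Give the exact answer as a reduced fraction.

Enumerate traces; 12 have nonzero weight after conditioning:
  (X=0, W=0, U=1, Z=0, Y=0) weight 1/540
  (X=0, W=0, U=1, Z=0, Y=1) weight 1/540
  (X=0, W=0, U=1, Z=1, Y=0) weight 1/135
  (X=0, W=0, U=1, Z=1, Y=1) weight 1/135
  (X=0, W=2, U=1, Z=0, Y=0) weight 1/540
  (X=0, W=2, U=1, Z=0, Y=1) weight 1/540
  (X=0, W=2, U=1, Z=1, Y=0) weight 1/135
  (X=0, W=2, U=1, Z=1, Y=1) weight 1/135
  (X=1, W=1, U=0, Z=0, Y=0) weight 1/180
  … 3 more
Group by U:
  weight(U=0) = 1/18
  weight(U=1) = 1/27
Total weight = 1/18 + 1/27 = 5/54
P(U=0 | obs) = 1/18 / 5/54 = 3/5
P(U=1 | obs) = 1/27 / 5/54 = 2/5

P(U = 0 | obs) = 3/5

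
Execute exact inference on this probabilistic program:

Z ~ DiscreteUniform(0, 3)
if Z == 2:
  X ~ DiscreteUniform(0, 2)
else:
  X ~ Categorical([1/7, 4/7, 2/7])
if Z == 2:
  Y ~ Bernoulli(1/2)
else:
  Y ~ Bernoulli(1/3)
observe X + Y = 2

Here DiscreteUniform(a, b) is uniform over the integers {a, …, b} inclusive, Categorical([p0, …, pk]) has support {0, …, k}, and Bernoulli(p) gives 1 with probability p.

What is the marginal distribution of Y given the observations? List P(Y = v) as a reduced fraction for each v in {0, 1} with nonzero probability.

Enumerate traces; 8 have nonzero weight after conditioning:
  (Z=0, X=1, Y=1) weight 1/21
  (Z=0, X=2, Y=0) weight 1/21
  (Z=1, X=1, Y=1) weight 1/21
  (Z=1, X=2, Y=0) weight 1/21
  (Z=2, X=1, Y=1) weight 1/24
  (Z=2, X=2, Y=0) weight 1/24
  (Z=3, X=1, Y=1) weight 1/21
  (Z=3, X=2, Y=0) weight 1/21
Group by Y:
  weight(Y=0) = 31/168
  weight(Y=1) = 31/168
Total weight = 31/168 + 31/168 = 31/84
P(Y=0 | obs) = 31/168 / 31/84 = 1/2
P(Y=1 | obs) = 31/168 / 31/84 = 1/2

P(Y=0) = 1/2, P(Y=1) = 1/2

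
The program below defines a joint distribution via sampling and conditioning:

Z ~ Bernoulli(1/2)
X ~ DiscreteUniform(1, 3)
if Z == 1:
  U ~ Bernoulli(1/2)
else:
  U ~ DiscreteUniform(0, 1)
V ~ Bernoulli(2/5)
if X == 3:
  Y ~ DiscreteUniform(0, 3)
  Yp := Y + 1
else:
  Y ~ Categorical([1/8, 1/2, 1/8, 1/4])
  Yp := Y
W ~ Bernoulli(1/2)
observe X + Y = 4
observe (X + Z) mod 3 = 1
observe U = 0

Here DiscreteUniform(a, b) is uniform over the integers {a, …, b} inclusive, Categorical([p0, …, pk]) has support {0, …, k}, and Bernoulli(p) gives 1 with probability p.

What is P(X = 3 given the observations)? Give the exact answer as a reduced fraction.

P(X = 3 | obs) = 1/2

Enumerate traces; 8 have nonzero weight after conditioning:
  (Z=0, X=1, U=0, V=0, Y=3, W=0) weight 1/160
  (Z=0, X=1, U=0, V=0, Y=3, W=1) weight 1/160
  (Z=0, X=1, U=0, V=1, Y=3, W=0) weight 1/240
  (Z=0, X=1, U=0, V=1, Y=3, W=1) weight 1/240
  (Z=1, X=3, U=0, V=0, Y=1, W=0) weight 1/160
  (Z=1, X=3, U=0, V=0, Y=1, W=1) weight 1/160
  (Z=1, X=3, U=0, V=1, Y=1, W=0) weight 1/240
  (Z=1, X=3, U=0, V=1, Y=1, W=1) weight 1/240
Group by X:
  weight(X=1) = 1/48
  weight(X=3) = 1/48
Total weight = 1/48 + 1/48 = 1/24
P(X=1 | obs) = 1/48 / 1/24 = 1/2
P(X=3 | obs) = 1/48 / 1/24 = 1/2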